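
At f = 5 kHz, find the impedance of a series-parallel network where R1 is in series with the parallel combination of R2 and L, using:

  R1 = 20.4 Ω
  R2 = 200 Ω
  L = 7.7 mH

Step 1 — Angular frequency: ω = 2π·f = 2π·5000 = 3.142e+04 rad/s.
Step 2 — Component impedances:
  R1: Z = R = 20.4 Ω
  R2: Z = R = 200 Ω
  L: Z = jωL = j·3.142e+04·0.0077 = 0 + j241.9 Ω
Step 3 — Parallel branch: R2 || L = 1/(1/R2 + 1/L) = 118.8 + j98.22 Ω.
Step 4 — Series with R1: Z_total = R1 + (R2 || L) = 139.2 + j98.22 Ω = 170.4∠35.2° Ω.

Z = 139.2 + j98.22 Ω = 170.4∠35.2° Ω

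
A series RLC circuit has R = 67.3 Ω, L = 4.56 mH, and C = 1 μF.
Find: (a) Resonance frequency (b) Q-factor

Step 1 — Resonance condition Im(Z)=0 gives ω₀ = 1/√(LC).
Step 2 — ω₀ = 1/√(0.00456·1e-06) = 1.481e+04 rad/s.
Step 3 — f₀ = ω₀/(2π) = 2357 Hz.
Step 4 — Series Q: Q = ω₀L/R = 1.481e+04·0.00456/67.3 = 1.003.

(a) f₀ = 2357 Hz  (b) Q = 1.003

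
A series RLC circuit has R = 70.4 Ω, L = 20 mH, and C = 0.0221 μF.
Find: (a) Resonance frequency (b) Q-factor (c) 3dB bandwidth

Step 1 — Resonance condition Im(Z)=0 gives ω₀ = 1/√(LC).
Step 2 — ω₀ = 1/√(0.02·2.21e-08) = 4.757e+04 rad/s.
Step 3 — f₀ = ω₀/(2π) = 7570 Hz.
Step 4 — Series Q: Q = ω₀L/R = 4.757e+04·0.02/70.4 = 13.51.
Step 5 — 3dB bandwidth: Δω = ω₀/Q = 3520 rad/s; BW = Δω/(2π) = 560.2 Hz.

(a) f₀ = 7570 Hz  (b) Q = 13.51  (c) BW = 560.2 Hz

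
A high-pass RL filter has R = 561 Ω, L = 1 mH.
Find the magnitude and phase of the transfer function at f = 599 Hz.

Step 1 — Angular frequency: ω = 2π·599 = 3764 rad/s.
Step 2 — Transfer function: H(jω) = jωL/(R + jωL).
Step 3 — Numerator jωL = j·3.764; denominator R + jωL = 561 + j3.764.
Step 4 — H = 4.501e-05 + j0.006708.
Step 5 — Magnitude: |H| = 0.006709 (-43.5 dB); phase: φ = 89.6°.

|H| = 0.006709 (-43.5 dB), φ = 89.6°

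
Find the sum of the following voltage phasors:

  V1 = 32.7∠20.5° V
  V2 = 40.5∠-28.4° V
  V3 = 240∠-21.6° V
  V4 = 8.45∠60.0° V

Step 1 — Convert each phasor to rectangular form:
  V1 = 32.7·(cos(20.5°) + j·sin(20.5°)) = 30.63 + j11.45 V
  V2 = 40.5·(cos(-28.4°) + j·sin(-28.4°)) = 35.63 - j19.26 V
  V3 = 240·(cos(-21.6°) + j·sin(-21.6°)) = 223.1 - j88.35 V
  V4 = 8.45·(cos(60.0°) + j·sin(60.0°)) = 4.225 + j7.318 V
Step 2 — Sum components: V_total = 293.6 - j88.84 V.
Step 3 — Convert to polar: |V_total| = 306.8 V, ∠V_total = -16.8°.

V_total = 306.8∠-16.8° V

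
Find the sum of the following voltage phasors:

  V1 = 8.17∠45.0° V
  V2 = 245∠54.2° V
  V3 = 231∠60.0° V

Step 1 — Convert each phasor to rectangular form:
  V1 = 8.17·(cos(45.0°) + j·sin(45.0°)) = 5.777 + j5.777 V
  V2 = 245·(cos(54.2°) + j·sin(54.2°)) = 143.3 + j198.7 V
  V3 = 231·(cos(60.0°) + j·sin(60.0°)) = 115.5 + j200.1 V
Step 2 — Sum components: V_total = 264.6 + j404.5 V.
Step 3 — Convert to polar: |V_total| = 483.4 V, ∠V_total = 56.8°.

V_total = 483.4∠56.8° V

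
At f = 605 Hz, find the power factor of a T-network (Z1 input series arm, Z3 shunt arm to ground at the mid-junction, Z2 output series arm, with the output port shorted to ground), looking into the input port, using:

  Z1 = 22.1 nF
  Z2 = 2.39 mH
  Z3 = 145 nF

Step 1 — Angular frequency: ω = 2π·f = 2π·605 = 3801 rad/s.
Step 2 — Component impedances:
  Z1: Z = 1/(jωC) = -j/(ω·C) = 0 - j1.19e+04 Ω
  Z2: Z = jωL = j·3801·0.00239 = 0 + j9.085 Ω
  Z3: Z = 1/(jωC) = -j/(ω·C) = 0 - j1814 Ω
Step 3 — With the output port shorted to ground, the output series arm Z2 runs from the junction to ground; the shunt arm Z3 also runs from the junction to ground. They appear in parallel: Z3 || Z2 = 0 + j9.131 Ω.
Step 4 — Series with input arm Z1: Z_in = Z1 + (Z3 || Z2) = 0 - j1.189e+04 Ω = 1.189e+04∠-90.0° Ω.
Step 5 — Power factor: PF = cos(φ) = Re(Z)/|Z| = 0/1.189e+04 = 0.
Step 6 — Type: Im(Z) = -1.189e+04 ⇒ leading (phase φ = -90.0°).

PF = 0 (leading, φ = -90.0°)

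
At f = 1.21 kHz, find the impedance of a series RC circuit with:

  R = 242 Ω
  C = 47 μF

Step 1 — Angular frequency: ω = 2π·f = 2π·1210 = 7603 rad/s.
Step 2 — Component impedances:
  R: Z = R = 242 Ω
  C: Z = 1/(jωC) = -j/(ω·C) = 0 - j2.799 Ω
Step 3 — Series combination: Z_total = R + C = 242 - j2.799 Ω = 242∠-0.7° Ω.

Z = 242 - j2.799 Ω = 242∠-0.7° Ω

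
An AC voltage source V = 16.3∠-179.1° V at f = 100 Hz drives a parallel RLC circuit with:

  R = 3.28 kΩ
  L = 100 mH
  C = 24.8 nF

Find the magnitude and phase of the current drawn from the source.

Step 1 — Angular frequency: ω = 2π·f = 2π·100 = 628.3 rad/s.
Step 2 — Component impedances:
  R: Z = R = 3280 Ω
  L: Z = jωL = j·628.3·0.1 = 0 + j62.83 Ω
  C: Z = 1/(jωC) = -j/(ω·C) = 0 - j6.418e+04 Ω
Step 3 — Parallel combination: 1/Z_total = 1/R + 1/L + 1/C; Z_total = 1.206 + j62.87 Ω = 62.88∠88.9° Ω.
Step 4 — Source phasor: V = 16.3∠-179.1° V = -16.3 - j0.256 V.
Step 5 — Ohm's law: I = V / Z_total = (-16.3 - j0.256) / (1.206 + j62.87) = -0.00904 + j0.2591 A.
Step 6 — Convert to polar: |I| = 0.2592 A, ∠I = 92.0°.

I = 0.2592∠92.0° A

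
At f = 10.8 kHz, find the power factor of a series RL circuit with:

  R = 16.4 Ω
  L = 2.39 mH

Step 1 — Angular frequency: ω = 2π·f = 2π·1.08e+04 = 6.786e+04 rad/s.
Step 2 — Component impedances:
  R: Z = R = 16.4 Ω
  L: Z = jωL = j·6.786e+04·0.00239 = 0 + j162.2 Ω
Step 3 — Series combination: Z_total = R + L = 16.4 + j162.2 Ω = 163∠84.2° Ω.
Step 4 — Power factor: PF = cos(φ) = Re(Z)/|Z| = 16.4/163 = 0.1006.
Step 5 — Type: Im(Z) = 162.2 ⇒ lagging (phase φ = 84.2°).

PF = 0.1006 (lagging, φ = 84.2°)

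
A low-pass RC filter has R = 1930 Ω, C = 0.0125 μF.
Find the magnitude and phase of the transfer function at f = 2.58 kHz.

Step 1 — Angular frequency: ω = 2π·2580 = 1.621e+04 rad/s.
Step 2 — Transfer function: H(jω) = 1/(1 + jωRC).
Step 3 — Denominator: 1 + jωRC = 1 + j·1.621e+04·1930·1.25e-08 = 1 + j0.3911.
Step 4 — H = 0.8673 - j0.3392.
Step 5 — Magnitude: |H| = 0.9313 (-0.6 dB); phase: φ = -21.4°.

|H| = 0.9313 (-0.6 dB), φ = -21.4°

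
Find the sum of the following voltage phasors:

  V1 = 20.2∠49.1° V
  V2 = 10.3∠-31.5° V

Step 1 — Convert each phasor to rectangular form:
  V1 = 20.2·(cos(49.1°) + j·sin(49.1°)) = 13.23 + j15.27 V
  V2 = 10.3·(cos(-31.5°) + j·sin(-31.5°)) = 8.782 - j5.382 V
Step 2 — Sum components: V_total = 22.01 + j9.887 V.
Step 3 — Convert to polar: |V_total| = 24.13 V, ∠V_total = 24.2°.

V_total = 24.13∠24.2° V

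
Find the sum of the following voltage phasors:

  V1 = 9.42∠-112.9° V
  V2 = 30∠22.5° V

Step 1 — Convert each phasor to rectangular form:
  V1 = 9.42·(cos(-112.9°) + j·sin(-112.9°)) = -3.666 - j8.678 V
  V2 = 30·(cos(22.5°) + j·sin(22.5°)) = 27.72 + j11.48 V
Step 2 — Sum components: V_total = 24.05 + j2.803 V.
Step 3 — Convert to polar: |V_total| = 24.21 V, ∠V_total = 6.6°.

V_total = 24.21∠6.6° V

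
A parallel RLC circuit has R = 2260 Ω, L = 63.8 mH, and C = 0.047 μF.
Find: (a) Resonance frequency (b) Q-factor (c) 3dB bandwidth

Step 1 — Resonance: ω₀ = 1/√(LC) = 1/√(0.0638·4.7e-08) = 1.826e+04 rad/s.
Step 2 — f₀ = ω₀/(2π) = 2906 Hz.
Step 3 — Parallel Q: Q = R/(ω₀L) = 2260/(1.826e+04·0.0638) = 1.94.
Step 4 — Bandwidth: Δω = ω₀/Q = 9414 rad/s; BW = Δω/(2π) = 1498 Hz.

(a) f₀ = 2906 Hz  (b) Q = 1.94  (c) BW = 1498 Hz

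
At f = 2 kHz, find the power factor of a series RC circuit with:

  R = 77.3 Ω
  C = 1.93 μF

Step 1 — Angular frequency: ω = 2π·f = 2π·2000 = 1.257e+04 rad/s.
Step 2 — Component impedances:
  R: Z = R = 77.3 Ω
  C: Z = 1/(jωC) = -j/(ω·C) = 0 - j41.23 Ω
Step 3 — Series combination: Z_total = R + C = 77.3 - j41.23 Ω = 87.61∠-28.1° Ω.
Step 4 — Power factor: PF = cos(φ) = Re(Z)/|Z| = 77.3/87.61 = 0.8823.
Step 5 — Type: Im(Z) = -41.23 ⇒ leading (phase φ = -28.1°).

PF = 0.8823 (leading, φ = -28.1°)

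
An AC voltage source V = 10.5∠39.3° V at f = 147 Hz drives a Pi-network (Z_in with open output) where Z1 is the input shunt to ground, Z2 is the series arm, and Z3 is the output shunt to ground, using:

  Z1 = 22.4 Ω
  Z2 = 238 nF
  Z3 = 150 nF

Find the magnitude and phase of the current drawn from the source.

Step 1 — Angular frequency: ω = 2π·f = 2π·147 = 923.6 rad/s.
Step 2 — Component impedances:
  Z1: Z = R = 22.4 Ω
  Z2: Z = 1/(jωC) = -j/(ω·C) = 0 - j4549 Ω
  Z3: Z = 1/(jωC) = -j/(ω·C) = 0 - j7218 Ω
Step 3 — With open output, the series arm Z2 and the output shunt Z3 appear in series to ground: Z2 + Z3 = 0 - j1.177e+04 Ω.
Step 4 — Parallel with input shunt Z1: Z_in = Z1 || (Z2 + Z3) = 22.4 - j0.04264 Ω = 22.4∠-0.1° Ω.
Step 5 — Source phasor: V = 10.5∠39.3° V = 8.125 + j6.65 V.
Step 6 — Ohm's law: I = V / Z_total = (8.125 + j6.65) / (22.4 - j0.04264) = 0.3622 + j0.2976 A.
Step 7 — Convert to polar: |I| = 0.4688 A, ∠I = 39.4°.

I = 0.4688∠39.4° A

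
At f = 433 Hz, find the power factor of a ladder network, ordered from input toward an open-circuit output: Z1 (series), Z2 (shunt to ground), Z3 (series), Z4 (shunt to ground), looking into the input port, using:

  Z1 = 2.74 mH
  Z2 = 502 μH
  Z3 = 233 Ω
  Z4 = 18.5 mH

Step 1 — Angular frequency: ω = 2π·f = 2π·433 = 2721 rad/s.
Step 2 — Component impedances:
  Z1: Z = jωL = j·2721·0.00274 = 0 + j7.454 Ω
  Z2: Z = jωL = j·2721·0.000502 = 0 + j1.366 Ω
  Z3: Z = R = 233 Ω
  Z4: Z = jωL = j·2721·0.0185 = 0 + j50.33 Ω
Step 3 — Ladder network (open output): work backward from the far end, alternating series and parallel combinations. Z_in = 0.00763 + j8.819 Ω = 8.819∠90.0° Ω.
Step 4 — Power factor: PF = cos(φ) = Re(Z)/|Z| = 0.00763/8.819 = 0.0008652.
Step 5 — Type: Im(Z) = 8.819 ⇒ lagging (phase φ = 90.0°).

PF = 0.0008652 (lagging, φ = 90.0°)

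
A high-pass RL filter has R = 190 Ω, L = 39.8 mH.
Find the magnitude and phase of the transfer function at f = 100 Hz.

Step 1 — Angular frequency: ω = 2π·100 = 628.3 rad/s.
Step 2 — Transfer function: H(jω) = jωL/(R + jωL).
Step 3 — Numerator jωL = j·25.01; denominator R + jωL = 190 + j25.01.
Step 4 — H = 0.01703 + j0.1294.
Step 5 — Magnitude: |H| = 0.1305 (-17.7 dB); phase: φ = 82.5°.

|H| = 0.1305 (-17.7 dB), φ = 82.5°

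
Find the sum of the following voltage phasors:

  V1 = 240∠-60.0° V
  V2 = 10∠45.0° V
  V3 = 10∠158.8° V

Step 1 — Convert each phasor to rectangular form:
  V1 = 240·(cos(-60.0°) + j·sin(-60.0°)) = 120 - j207.8 V
  V2 = 10·(cos(45.0°) + j·sin(45.0°)) = 7.071 + j7.071 V
  V3 = 10·(cos(158.8°) + j·sin(158.8°)) = -9.323 + j3.616 V
Step 2 — Sum components: V_total = 117.7 - j197.2 V.
Step 3 — Convert to polar: |V_total| = 229.6 V, ∠V_total = -59.2°.

V_total = 229.6∠-59.2° V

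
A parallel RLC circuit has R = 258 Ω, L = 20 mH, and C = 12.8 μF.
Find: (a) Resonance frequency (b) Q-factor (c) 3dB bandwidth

Step 1 — Resonance: ω₀ = 1/√(LC) = 1/√(0.02·1.28e-05) = 1976 rad/s.
Step 2 — f₀ = ω₀/(2π) = 314.6 Hz.
Step 3 — Parallel Q: Q = R/(ω₀L) = 258/(1976·0.02) = 6.527.
Step 4 — Bandwidth: Δω = ω₀/Q = 302.8 rad/s; BW = Δω/(2π) = 48.19 Hz.

(a) f₀ = 314.6 Hz  (b) Q = 6.527  (c) BW = 48.19 Hz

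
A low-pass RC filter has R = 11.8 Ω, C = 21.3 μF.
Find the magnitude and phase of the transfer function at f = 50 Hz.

Step 1 — Angular frequency: ω = 2π·50 = 314.2 rad/s.
Step 2 — Transfer function: H(jω) = 1/(1 + jωRC).
Step 3 — Denominator: 1 + jωRC = 1 + j·314.2·11.8·2.13e-05 = 1 + j0.07896.
Step 4 — H = 0.9938 - j0.07847.
Step 5 — Magnitude: |H| = 0.9969 (-0.0 dB); phase: φ = -4.5°.

|H| = 0.9969 (-0.0 dB), φ = -4.5°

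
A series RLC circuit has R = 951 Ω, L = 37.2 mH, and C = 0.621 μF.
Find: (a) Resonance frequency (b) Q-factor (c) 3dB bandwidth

Step 1 — Resonance condition Im(Z)=0 gives ω₀ = 1/√(LC).
Step 2 — ω₀ = 1/√(0.0372·6.21e-07) = 6579 rad/s.
Step 3 — f₀ = ω₀/(2π) = 1047 Hz.
Step 4 — Series Q: Q = ω₀L/R = 6579·0.0372/951 = 0.2574.
Step 5 — 3dB bandwidth: Δω = ω₀/Q = 2.556e+04 rad/s; BW = Δω/(2π) = 4069 Hz.

(a) f₀ = 1047 Hz  (b) Q = 0.2574  (c) BW = 4069 Hz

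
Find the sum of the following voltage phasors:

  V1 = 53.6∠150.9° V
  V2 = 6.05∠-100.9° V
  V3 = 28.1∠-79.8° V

Step 1 — Convert each phasor to rectangular form:
  V1 = 53.6·(cos(150.9°) + j·sin(150.9°)) = -46.83 + j26.07 V
  V2 = 6.05·(cos(-100.9°) + j·sin(-100.9°)) = -1.144 - j5.941 V
  V3 = 28.1·(cos(-79.8°) + j·sin(-79.8°)) = 4.976 - j27.66 V
Step 2 — Sum components: V_total = -43 - j7.529 V.
Step 3 — Convert to polar: |V_total| = 43.66 V, ∠V_total = -170.1°.

V_total = 43.66∠-170.1° V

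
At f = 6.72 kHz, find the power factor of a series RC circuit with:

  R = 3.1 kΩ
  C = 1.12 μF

Step 1 — Angular frequency: ω = 2π·f = 2π·6720 = 4.222e+04 rad/s.
Step 2 — Component impedances:
  R: Z = R = 3100 Ω
  C: Z = 1/(jωC) = -j/(ω·C) = 0 - j21.15 Ω
Step 3 — Series combination: Z_total = R + C = 3100 - j21.15 Ω = 3100∠-0.4° Ω.
Step 4 — Power factor: PF = cos(φ) = Re(Z)/|Z| = 3100/3100 = 1.
Step 5 — Type: Im(Z) = -21.15 ⇒ leading (phase φ = -0.4°).

PF = 1 (leading, φ = -0.4°)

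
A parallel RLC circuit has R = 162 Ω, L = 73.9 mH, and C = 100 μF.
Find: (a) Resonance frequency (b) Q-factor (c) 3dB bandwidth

Step 1 — Resonance: ω₀ = 1/√(LC) = 1/√(0.0739·0.0001) = 367.9 rad/s.
Step 2 — f₀ = ω₀/(2π) = 58.55 Hz.
Step 3 — Parallel Q: Q = R/(ω₀L) = 162/(367.9·0.0739) = 5.959.
Step 4 — Bandwidth: Δω = ω₀/Q = 61.73 rad/s; BW = Δω/(2π) = 9.824 Hz.

(a) f₀ = 58.55 Hz  (b) Q = 5.959  (c) BW = 9.824 Hz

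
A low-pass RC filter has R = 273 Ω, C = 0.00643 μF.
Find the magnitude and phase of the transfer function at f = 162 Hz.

Step 1 — Angular frequency: ω = 2π·162 = 1018 rad/s.
Step 2 — Transfer function: H(jω) = 1/(1 + jωRC).
Step 3 — Denominator: 1 + jωRC = 1 + j·1018·273·6.43e-09 = 1 + j0.001787.
Step 4 — H = 1 - j0.001787.
Step 5 — Magnitude: |H| = 1 (-0.0 dB); phase: φ = -0.1°.

|H| = 1 (-0.0 dB), φ = -0.1°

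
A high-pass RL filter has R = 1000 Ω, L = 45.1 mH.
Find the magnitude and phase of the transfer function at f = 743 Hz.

Step 1 — Angular frequency: ω = 2π·743 = 4668 rad/s.
Step 2 — Transfer function: H(jω) = jωL/(R + jωL).
Step 3 — Numerator jωL = j·210.5; denominator R + jωL = 1000 + j210.5.
Step 4 — H = 0.04245 + j0.2016.
Step 5 — Magnitude: |H| = 0.206 (-13.7 dB); phase: φ = 78.1°.

|H| = 0.206 (-13.7 dB), φ = 78.1°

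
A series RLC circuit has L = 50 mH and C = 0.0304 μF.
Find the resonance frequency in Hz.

Step 1 — Resonance condition Im(Z)=0 gives ω₀ = 1/√(LC).
Step 2 — ω₀ = 1/√(0.05·3.04e-08) = 2.565e+04 rad/s.
Step 3 — f₀ = ω₀/(2π) = 4082 Hz.

f₀ = 4082 Hz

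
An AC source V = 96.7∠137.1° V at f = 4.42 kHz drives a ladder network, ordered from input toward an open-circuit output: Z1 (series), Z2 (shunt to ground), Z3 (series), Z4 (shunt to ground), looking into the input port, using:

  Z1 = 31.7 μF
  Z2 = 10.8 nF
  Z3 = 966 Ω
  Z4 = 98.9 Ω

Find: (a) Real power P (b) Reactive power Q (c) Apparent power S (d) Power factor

Step 1 — Angular frequency: ω = 2π·f = 2π·4420 = 2.777e+04 rad/s.
Step 2 — Component impedances:
  Z1: Z = 1/(jωC) = -j/(ω·C) = 0 - j1.136 Ω
  Z2: Z = 1/(jωC) = -j/(ω·C) = 0 - j3334 Ω
  Z3: Z = R = 966 Ω
  Z4: Z = R = 98.9 Ω
Step 3 — Ladder network (open output): work backward from the far end, alternating series and parallel combinations. Z_in = 966.3 - j309.8 Ω = 1015∠-17.8° Ω.
Step 4 — Source phasor: V = 96.7∠137.1° V = -70.84 + j65.83 V.
Step 5 — Current: I = V / Z = -0.08628 + j0.04046 A = 0.09529∠154.9° A.
Step 6 — Complex power: S = V·I* = 8.775 - j2.813 VA.
Step 7 — Real power: P = Re(S) = 8.775 W.
Step 8 — Reactive power: Q = Im(S) = -2.813 VAR.
Step 9 — Apparent power: |S| = 9.215 VA.
Step 10 — Power factor: PF = P/|S| = 0.9523 (leading).

(a) P = 8.775 W  (b) Q = -2.813 VAR  (c) S = 9.215 VA  (d) PF = 0.9523 (leading)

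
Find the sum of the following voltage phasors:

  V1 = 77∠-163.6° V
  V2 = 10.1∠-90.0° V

Step 1 — Convert each phasor to rectangular form:
  V1 = 77·(cos(-163.6°) + j·sin(-163.6°)) = -73.87 - j21.74 V
  V2 = 10.1·(cos(-90.0°) + j·sin(-90.0°)) = 0 - j10.1 V
Step 2 — Sum components: V_total = -73.87 - j31.84 V.
Step 3 — Convert to polar: |V_total| = 80.44 V, ∠V_total = -156.7°.

V_total = 80.44∠-156.7° V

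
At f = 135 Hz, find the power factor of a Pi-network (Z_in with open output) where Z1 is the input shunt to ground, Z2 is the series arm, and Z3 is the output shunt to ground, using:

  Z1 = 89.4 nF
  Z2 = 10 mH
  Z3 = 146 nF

Step 1 — Angular frequency: ω = 2π·f = 2π·135 = 848.2 rad/s.
Step 2 — Component impedances:
  Z1: Z = 1/(jωC) = -j/(ω·C) = 0 - j1.319e+04 Ω
  Z2: Z = jωL = j·848.2·0.01 = 0 + j8.482 Ω
  Z3: Z = 1/(jωC) = -j/(ω·C) = 0 - j8075 Ω
Step 3 — With open output, the series arm Z2 and the output shunt Z3 appear in series to ground: Z2 + Z3 = 0 - j8066 Ω.
Step 4 — Parallel with input shunt Z1: Z_in = Z1 || (Z2 + Z3) = 0 - j5005 Ω = 5005∠-90.0° Ω.
Step 5 — Power factor: PF = cos(φ) = Re(Z)/|Z| = 0/5005 = 0.
Step 6 — Type: Im(Z) = -5005 ⇒ leading (phase φ = -90.0°).

PF = 0 (leading, φ = -90.0°)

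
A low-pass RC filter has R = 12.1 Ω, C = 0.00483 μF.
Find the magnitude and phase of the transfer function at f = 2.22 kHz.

Step 1 — Angular frequency: ω = 2π·2220 = 1.395e+04 rad/s.
Step 2 — Transfer function: H(jω) = 1/(1 + jωRC).
Step 3 — Denominator: 1 + jωRC = 1 + j·1.395e+04·12.1·4.83e-09 = 1 + j0.0008152.
Step 4 — H = 1 - j0.0008152.
Step 5 — Magnitude: |H| = 1 (-0.0 dB); phase: φ = -0.0°.

|H| = 1 (-0.0 dB), φ = -0.0°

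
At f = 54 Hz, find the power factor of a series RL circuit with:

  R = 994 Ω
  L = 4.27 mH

Step 1 — Angular frequency: ω = 2π·f = 2π·54 = 339.3 rad/s.
Step 2 — Component impedances:
  R: Z = R = 994 Ω
  L: Z = jωL = j·339.3·0.00427 = 0 + j1.449 Ω
Step 3 — Series combination: Z_total = R + L = 994 + j1.449 Ω = 994∠0.1° Ω.
Step 4 — Power factor: PF = cos(φ) = Re(Z)/|Z| = 994/994 = 1.
Step 5 — Type: Im(Z) = 1.449 ⇒ lagging (phase φ = 0.1°).

PF = 1 (lagging, φ = 0.1°)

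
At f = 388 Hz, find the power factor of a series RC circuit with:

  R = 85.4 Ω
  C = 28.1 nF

Step 1 — Angular frequency: ω = 2π·f = 2π·388 = 2438 rad/s.
Step 2 — Component impedances:
  R: Z = R = 85.4 Ω
  C: Z = 1/(jωC) = -j/(ω·C) = 0 - j1.46e+04 Ω
Step 3 — Series combination: Z_total = R + C = 85.4 - j1.46e+04 Ω = 1.46e+04∠-89.7° Ω.
Step 4 — Power factor: PF = cos(φ) = Re(Z)/|Z| = 85.4/14598 = 0.00585.
Step 5 — Type: Im(Z) = -1.46e+04 ⇒ leading (phase φ = -89.7°).

PF = 0.00585 (leading, φ = -89.7°)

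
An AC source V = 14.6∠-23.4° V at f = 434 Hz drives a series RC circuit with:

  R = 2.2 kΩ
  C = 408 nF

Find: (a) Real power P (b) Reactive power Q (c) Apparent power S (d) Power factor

Step 1 — Angular frequency: ω = 2π·f = 2π·434 = 2727 rad/s.
Step 2 — Component impedances:
  R: Z = R = 2200 Ω
  C: Z = 1/(jωC) = -j/(ω·C) = 0 - j898.8 Ω
Step 3 — Series combination: Z_total = R + C = 2200 - j898.8 Ω = 2377∠-22.2° Ω.
Step 4 — Source phasor: V = 14.6∠-23.4° V = 13.4 - j5.798 V.
Step 5 — Current: I = V / Z = 0.006142 - j0.0001262 A = 0.006143∠-1.2° A.
Step 6 — Complex power: S = V·I* = 0.08303 - j0.03392 VA.
Step 7 — Real power: P = Re(S) = 0.08303 W.
Step 8 — Reactive power: Q = Im(S) = -0.03392 VAR.
Step 9 — Apparent power: |S| = 0.08969 VA.
Step 10 — Power factor: PF = P/|S| = 0.9257 (leading).

(a) P = 0.08303 W  (b) Q = -0.03392 VAR  (c) S = 0.08969 VA  (d) PF = 0.9257 (leading)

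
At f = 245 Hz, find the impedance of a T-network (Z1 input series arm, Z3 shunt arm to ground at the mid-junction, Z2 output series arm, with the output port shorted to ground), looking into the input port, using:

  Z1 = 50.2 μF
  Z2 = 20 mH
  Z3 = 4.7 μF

Step 1 — Angular frequency: ω = 2π·f = 2π·245 = 1539 rad/s.
Step 2 — Component impedances:
  Z1: Z = 1/(jωC) = -j/(ω·C) = 0 - j12.94 Ω
  Z2: Z = jωL = j·1539·0.02 = 0 + j30.79 Ω
  Z3: Z = 1/(jωC) = -j/(ω·C) = 0 - j138.2 Ω
Step 3 — With the output port shorted to ground, the output series arm Z2 runs from the junction to ground; the shunt arm Z3 also runs from the junction to ground. They appear in parallel: Z3 || Z2 = 0 + j39.61 Ω.
Step 4 — Series with input arm Z1: Z_in = Z1 + (Z3 || Z2) = 0 + j26.67 Ω = 26.67∠90.0° Ω.

Z = 0 + j26.67 Ω = 26.67∠90.0° Ω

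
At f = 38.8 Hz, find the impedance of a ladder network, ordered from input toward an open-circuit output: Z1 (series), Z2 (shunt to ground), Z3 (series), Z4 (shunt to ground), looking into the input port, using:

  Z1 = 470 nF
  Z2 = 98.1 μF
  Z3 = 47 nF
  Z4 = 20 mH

Step 1 — Angular frequency: ω = 2π·f = 2π·38.8 = 243.8 rad/s.
Step 2 — Component impedances:
  Z1: Z = 1/(jωC) = -j/(ω·C) = 0 - j8728 Ω
  Z2: Z = 1/(jωC) = -j/(ω·C) = 0 - j41.81 Ω
  Z3: Z = 1/(jωC) = -j/(ω·C) = 0 - j8.728e+04 Ω
  Z4: Z = jωL = j·243.8·0.02 = 0 + j4.876 Ω
Step 3 — Ladder network (open output): work backward from the far end, alternating series and parallel combinations. Z_in = 0 - j8769 Ω = 8769∠-90.0° Ω.

Z = 0 - j8769 Ω = 8769∠-90.0° Ω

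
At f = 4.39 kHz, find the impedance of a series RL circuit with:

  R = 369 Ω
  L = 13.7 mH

Step 1 — Angular frequency: ω = 2π·f = 2π·4390 = 2.758e+04 rad/s.
Step 2 — Component impedances:
  R: Z = R = 369 Ω
  L: Z = jωL = j·2.758e+04·0.0137 = 0 + j377.9 Ω
Step 3 — Series combination: Z_total = R + L = 369 + j377.9 Ω = 528.2∠45.7° Ω.

Z = 369 + j377.9 Ω = 528.2∠45.7° Ω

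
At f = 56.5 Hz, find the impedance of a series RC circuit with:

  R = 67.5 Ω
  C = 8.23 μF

Step 1 — Angular frequency: ω = 2π·f = 2π·56.5 = 355 rad/s.
Step 2 — Component impedances:
  R: Z = R = 67.5 Ω
  C: Z = 1/(jωC) = -j/(ω·C) = 0 - j342.3 Ω
Step 3 — Series combination: Z_total = R + C = 67.5 - j342.3 Ω = 348.9∠-78.8° Ω.

Z = 67.5 - j342.3 Ω = 348.9∠-78.8° Ω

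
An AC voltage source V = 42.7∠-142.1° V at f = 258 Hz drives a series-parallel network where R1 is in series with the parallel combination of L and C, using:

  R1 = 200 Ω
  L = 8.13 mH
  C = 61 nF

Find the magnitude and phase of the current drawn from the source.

Step 1 — Angular frequency: ω = 2π·f = 2π·258 = 1621 rad/s.
Step 2 — Component impedances:
  R1: Z = R = 200 Ω
  L: Z = jωL = j·1621·0.00813 = 0 + j13.18 Ω
  C: Z = 1/(jωC) = -j/(ω·C) = 0 - j1.011e+04 Ω
Step 3 — Parallel branch: L || C = 1/(1/L + 1/C) = 0 + j13.2 Ω.
Step 4 — Series with R1: Z_total = R1 + (L || C) = 200 + j13.2 Ω = 200.4∠3.8° Ω.
Step 5 — Source phasor: V = 42.7∠-142.1° V = -33.69 - j26.23 V.
Step 6 — Ohm's law: I = V / Z_total = (-33.69 - j26.23) / (200 + j13.2) = -0.1764 - j0.1195 A.
Step 7 — Convert to polar: |I| = 0.213 A, ∠I = -145.9°.

I = 0.213∠-145.9° A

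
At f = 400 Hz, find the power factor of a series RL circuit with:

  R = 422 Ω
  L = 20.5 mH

Step 1 — Angular frequency: ω = 2π·f = 2π·400 = 2513 rad/s.
Step 2 — Component impedances:
  R: Z = R = 422 Ω
  L: Z = jωL = j·2513·0.0205 = 0 + j51.52 Ω
Step 3 — Series combination: Z_total = R + L = 422 + j51.52 Ω = 425.1∠7.0° Ω.
Step 4 — Power factor: PF = cos(φ) = Re(Z)/|Z| = 422/425.13 = 0.9926.
Step 5 — Type: Im(Z) = 51.52 ⇒ lagging (phase φ = 7.0°).

PF = 0.9926 (lagging, φ = 7.0°)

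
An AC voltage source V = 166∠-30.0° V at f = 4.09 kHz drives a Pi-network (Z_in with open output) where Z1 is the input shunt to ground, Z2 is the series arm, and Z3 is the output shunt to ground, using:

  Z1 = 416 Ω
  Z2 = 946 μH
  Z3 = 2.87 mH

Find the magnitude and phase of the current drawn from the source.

Step 1 — Angular frequency: ω = 2π·f = 2π·4090 = 2.57e+04 rad/s.
Step 2 — Component impedances:
  Z1: Z = R = 416 Ω
  Z2: Z = jωL = j·2.57e+04·0.000946 = 0 + j24.31 Ω
  Z3: Z = jωL = j·2.57e+04·0.00287 = 0 + j73.75 Ω
Step 3 — With open output, the series arm Z2 and the output shunt Z3 appear in series to ground: Z2 + Z3 = 0 + j98.06 Ω.
Step 4 — Parallel with input shunt Z1: Z_in = Z1 || (Z2 + Z3) = 21.9 + j92.9 Ω = 95.45∠76.7° Ω.
Step 5 — Source phasor: V = 166∠-30.0° V = 143.8 - j83 V.
Step 6 — Ohm's law: I = V / Z_total = (143.8 - j83) / (21.9 + j92.9) = -0.5008 - j1.665 A.
Step 7 — Convert to polar: |I| = 1.739 A, ∠I = -106.7°.

I = 1.739∠-106.7° A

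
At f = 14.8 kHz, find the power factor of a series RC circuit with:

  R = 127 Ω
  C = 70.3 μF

Step 1 — Angular frequency: ω = 2π·f = 2π·1.48e+04 = 9.299e+04 rad/s.
Step 2 — Component impedances:
  R: Z = R = 127 Ω
  C: Z = 1/(jωC) = -j/(ω·C) = 0 - j0.153 Ω
Step 3 — Series combination: Z_total = R + C = 127 - j0.153 Ω = 127∠-0.1° Ω.
Step 4 — Power factor: PF = cos(φ) = Re(Z)/|Z| = 127/127 = 1.
Step 5 — Type: Im(Z) = -0.153 ⇒ leading (phase φ = -0.1°).

PF = 1 (leading, φ = -0.1°)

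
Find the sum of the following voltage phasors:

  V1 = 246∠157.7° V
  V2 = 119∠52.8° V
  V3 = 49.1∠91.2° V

Step 1 — Convert each phasor to rectangular form:
  V1 = 246·(cos(157.7°) + j·sin(157.7°)) = -227.6 + j93.35 V
  V2 = 119·(cos(52.8°) + j·sin(52.8°)) = 71.95 + j94.79 V
  V3 = 49.1·(cos(91.2°) + j·sin(91.2°)) = -1.028 + j49.09 V
Step 2 — Sum components: V_total = -156.7 + j237.2 V.
Step 3 — Convert to polar: |V_total| = 284.3 V, ∠V_total = 123.4°.

V_total = 284.3∠123.4° V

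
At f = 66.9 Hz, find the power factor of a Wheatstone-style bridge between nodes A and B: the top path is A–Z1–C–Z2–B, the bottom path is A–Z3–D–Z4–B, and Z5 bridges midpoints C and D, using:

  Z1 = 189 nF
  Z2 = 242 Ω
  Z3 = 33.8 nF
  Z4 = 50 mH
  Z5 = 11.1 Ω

Step 1 — Angular frequency: ω = 2π·f = 2π·66.9 = 420.3 rad/s.
Step 2 — Component impedances:
  Z1: Z = 1/(jωC) = -j/(ω·C) = 0 - j1.259e+04 Ω
  Z2: Z = R = 242 Ω
  Z3: Z = 1/(jωC) = -j/(ω·C) = 0 - j7.038e+04 Ω
  Z4: Z = jωL = j·420.3·0.05 = 0 + j21.02 Ω
  Z5: Z = R = 11.1 Ω
Step 3 — Bridge requires nodal analysis (the Z5 bridge couples midpoints C and D, so the two paths cannot be reduced to a simple series/parallel combination). Setting node B to ground and injecting 1 A at node A, the 3-node admittance system at A, C, D solves to V_A = Z_AB = 9.244 - j1.066e+04 Ω = 1.066e+04∠-90.0° Ω.
Step 4 — Power factor: PF = cos(φ) = Re(Z)/|Z| = 9.2438/10658 = 0.0008673.
Step 5 — Type: Im(Z) = -1.066e+04 ⇒ leading (phase φ = -90.0°).

PF = 0.0008673 (leading, φ = -90.0°)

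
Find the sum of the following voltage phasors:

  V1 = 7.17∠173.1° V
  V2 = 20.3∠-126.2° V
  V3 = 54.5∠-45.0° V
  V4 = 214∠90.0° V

Step 1 — Convert each phasor to rectangular form:
  V1 = 7.17·(cos(173.1°) + j·sin(173.1°)) = -7.118 + j0.8614 V
  V2 = 20.3·(cos(-126.2°) + j·sin(-126.2°)) = -11.99 - j16.38 V
  V3 = 54.5·(cos(-45.0°) + j·sin(-45.0°)) = 38.54 - j38.54 V
  V4 = 214·(cos(90.0°) + j·sin(90.0°)) = 0 + j214 V
Step 2 — Sum components: V_total = 19.43 + j159.9 V.
Step 3 — Convert to polar: |V_total| = 161.1 V, ∠V_total = 83.1°.

V_total = 161.1∠83.1° V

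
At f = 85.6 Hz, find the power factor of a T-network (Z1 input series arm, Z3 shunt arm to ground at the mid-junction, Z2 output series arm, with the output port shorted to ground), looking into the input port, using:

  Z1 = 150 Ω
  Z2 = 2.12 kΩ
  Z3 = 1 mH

Step 1 — Angular frequency: ω = 2π·f = 2π·85.6 = 537.8 rad/s.
Step 2 — Component impedances:
  Z1: Z = R = 150 Ω
  Z2: Z = R = 2120 Ω
  Z3: Z = jωL = j·537.8·0.001 = 0 + j0.5378 Ω
Step 3 — With the output port shorted to ground, the output series arm Z2 runs from the junction to ground; the shunt arm Z3 also runs from the junction to ground. They appear in parallel: Z3 || Z2 = 0.0001364 + j0.5378 Ω.
Step 4 — Series with input arm Z1: Z_in = Z1 + (Z3 || Z2) = 150 + j0.5378 Ω = 150∠0.2° Ω.
Step 5 — Power factor: PF = cos(φ) = Re(Z)/|Z| = 150/150 = 1.
Step 6 — Type: Im(Z) = 0.5378 ⇒ lagging (phase φ = 0.2°).

PF = 1 (lagging, φ = 0.2°)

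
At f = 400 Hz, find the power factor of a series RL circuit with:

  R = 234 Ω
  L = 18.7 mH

Step 1 — Angular frequency: ω = 2π·f = 2π·400 = 2513 rad/s.
Step 2 — Component impedances:
  R: Z = R = 234 Ω
  L: Z = jωL = j·2513·0.0187 = 0 + j47 Ω
Step 3 — Series combination: Z_total = R + L = 234 + j47 Ω = 238.7∠11.4° Ω.
Step 4 — Power factor: PF = cos(φ) = Re(Z)/|Z| = 234/238.67 = 0.9804.
Step 5 — Type: Im(Z) = 47 ⇒ lagging (phase φ = 11.4°).

PF = 0.9804 (lagging, φ = 11.4°)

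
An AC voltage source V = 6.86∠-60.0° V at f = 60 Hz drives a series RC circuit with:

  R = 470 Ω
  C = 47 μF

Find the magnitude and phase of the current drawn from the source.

Step 1 — Angular frequency: ω = 2π·f = 2π·60 = 377 rad/s.
Step 2 — Component impedances:
  R: Z = R = 470 Ω
  C: Z = 1/(jωC) = -j/(ω·C) = 0 - j56.44 Ω
Step 3 — Series combination: Z_total = R + C = 470 - j56.44 Ω = 473.4∠-6.8° Ω.
Step 4 — Source phasor: V = 6.86∠-60.0° V = 3.43 - j5.941 V.
Step 5 — Ohm's law: I = V / Z_total = (3.43 - j5.941) / (470 - j56.44) = 0.00869 - j0.0116 A.
Step 6 — Convert to polar: |I| = 0.01449 A, ∠I = -53.2°.

I = 0.01449∠-53.2° A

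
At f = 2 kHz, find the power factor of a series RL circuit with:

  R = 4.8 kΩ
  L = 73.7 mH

Step 1 — Angular frequency: ω = 2π·f = 2π·2000 = 1.257e+04 rad/s.
Step 2 — Component impedances:
  R: Z = R = 4800 Ω
  L: Z = jωL = j·1.257e+04·0.0737 = 0 + j926.1 Ω
Step 3 — Series combination: Z_total = R + L = 4800 + j926.1 Ω = 4889∠10.9° Ω.
Step 4 — Power factor: PF = cos(φ) = Re(Z)/|Z| = 4800/4888.5 = 0.9819.
Step 5 — Type: Im(Z) = 926.1 ⇒ lagging (phase φ = 10.9°).

PF = 0.9819 (lagging, φ = 10.9°)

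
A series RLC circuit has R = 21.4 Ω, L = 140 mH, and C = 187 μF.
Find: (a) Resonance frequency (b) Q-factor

Step 1 — Resonance condition Im(Z)=0 gives ω₀ = 1/√(LC).
Step 2 — ω₀ = 1/√(0.14·0.000187) = 195.4 rad/s.
Step 3 — f₀ = ω₀/(2π) = 31.11 Hz.
Step 4 — Series Q: Q = ω₀L/R = 195.4·0.14/21.4 = 1.279.

(a) f₀ = 31.11 Hz  (b) Q = 1.279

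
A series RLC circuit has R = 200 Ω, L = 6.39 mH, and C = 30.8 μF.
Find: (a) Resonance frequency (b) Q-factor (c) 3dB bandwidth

Step 1 — Resonance: ω₀ = 1/√(LC) = 1/√(0.00639·3.08e-05) = 2254 rad/s.
Step 2 — f₀ = ω₀/(2π) = 358.8 Hz.
Step 3 — Series Q: Q = ω₀L/R = 2254·0.00639/200 = 0.07202.
Step 4 — Bandwidth: Δω = ω₀/Q = 3.13e+04 rad/s; BW = Δω/(2π) = 4981 Hz.

(a) f₀ = 358.8 Hz  (b) Q = 0.07202  (c) BW = 4981 Hz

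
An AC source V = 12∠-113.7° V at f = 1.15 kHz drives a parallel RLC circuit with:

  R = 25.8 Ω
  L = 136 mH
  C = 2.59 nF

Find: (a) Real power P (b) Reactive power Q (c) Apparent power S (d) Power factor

Step 1 — Angular frequency: ω = 2π·f = 2π·1150 = 7226 rad/s.
Step 2 — Component impedances:
  R: Z = R = 25.8 Ω
  L: Z = jωL = j·7226·0.136 = 0 + j982.7 Ω
  C: Z = 1/(jωC) = -j/(ω·C) = 0 - j5.343e+04 Ω
Step 3 — Parallel combination: 1/Z_total = 1/R + 1/L + 1/C; Z_total = 25.78 + j0.6645 Ω = 25.79∠1.5° Ω.
Step 4 — Source phasor: V = 12∠-113.7° V = -4.823 - j10.99 V.
Step 5 — Current: I = V / Z = -0.1979 - j0.4211 A = 0.4653∠-115.2° A.
Step 6 — Complex power: S = V·I* = 5.581 + j0.1438 VA.
Step 7 — Real power: P = Re(S) = 5.581 W.
Step 8 — Reactive power: Q = Im(S) = 0.1438 VAR.
Step 9 — Apparent power: |S| = 5.583 VA.
Step 10 — Power factor: PF = P/|S| = 0.9997 (lagging).

(a) P = 5.581 W  (b) Q = 0.1438 VAR  (c) S = 5.583 VA  (d) PF = 0.9997 (lagging)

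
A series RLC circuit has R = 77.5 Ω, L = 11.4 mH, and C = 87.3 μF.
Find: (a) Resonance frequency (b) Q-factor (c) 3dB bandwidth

Step 1 — Resonance condition Im(Z)=0 gives ω₀ = 1/√(LC).
Step 2 — ω₀ = 1/√(0.0114·8.73e-05) = 1002 rad/s.
Step 3 — f₀ = ω₀/(2π) = 159.5 Hz.
Step 4 — Series Q: Q = ω₀L/R = 1002·0.0114/77.5 = 0.1474.
Step 5 — 3dB bandwidth: Δω = ω₀/Q = 6798 rad/s; BW = Δω/(2π) = 1082 Hz.

(a) f₀ = 159.5 Hz  (b) Q = 0.1474  (c) BW = 1082 Hz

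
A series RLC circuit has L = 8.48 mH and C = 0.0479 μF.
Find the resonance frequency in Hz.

Step 1 — Resonance condition Im(Z)=0 gives ω₀ = 1/√(LC).
Step 2 — ω₀ = 1/√(0.00848·4.79e-08) = 4.962e+04 rad/s.
Step 3 — f₀ = ω₀/(2π) = 7897 Hz.

f₀ = 7897 Hz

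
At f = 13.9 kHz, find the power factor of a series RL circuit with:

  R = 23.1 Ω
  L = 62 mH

Step 1 — Angular frequency: ω = 2π·f = 2π·1.39e+04 = 8.734e+04 rad/s.
Step 2 — Component impedances:
  R: Z = R = 23.1 Ω
  L: Z = jωL = j·8.734e+04·0.062 = 0 + j5415 Ω
Step 3 — Series combination: Z_total = R + L = 23.1 + j5415 Ω = 5415∠89.8° Ω.
Step 4 — Power factor: PF = cos(φ) = Re(Z)/|Z| = 23.1/5415 = 0.004266.
Step 5 — Type: Im(Z) = 5415 ⇒ lagging (phase φ = 89.8°).

PF = 0.004266 (lagging, φ = 89.8°)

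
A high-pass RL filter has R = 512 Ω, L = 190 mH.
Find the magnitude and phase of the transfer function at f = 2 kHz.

Step 1 — Angular frequency: ω = 2π·2000 = 1.257e+04 rad/s.
Step 2 — Transfer function: H(jω) = jωL/(R + jωL).
Step 3 — Numerator jωL = j·2388; denominator R + jωL = 512 + j2388.
Step 4 — H = 0.956 + j0.205.
Step 5 — Magnitude: |H| = 0.9778 (-0.2 dB); phase: φ = 12.1°.

|H| = 0.9778 (-0.2 dB), φ = 12.1°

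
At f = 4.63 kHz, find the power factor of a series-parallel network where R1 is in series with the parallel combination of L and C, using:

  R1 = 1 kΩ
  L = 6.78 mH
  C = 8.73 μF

Step 1 — Angular frequency: ω = 2π·f = 2π·4630 = 2.909e+04 rad/s.
Step 2 — Component impedances:
  R1: Z = R = 1000 Ω
  L: Z = jωL = j·2.909e+04·0.00678 = 0 + j197.2 Ω
  C: Z = 1/(jωC) = -j/(ω·C) = 0 - j3.938 Ω
Step 3 — Parallel branch: L || C = 1/(1/L + 1/C) = 0 - j4.018 Ω.
Step 4 — Series with R1: Z_total = R1 + (L || C) = 1000 - j4.018 Ω = 1000∠-0.2° Ω.
Step 5 — Power factor: PF = cos(φ) = Re(Z)/|Z| = 1000/1000 = 1.
Step 6 — Type: Im(Z) = -4.018 ⇒ leading (phase φ = -0.2°).

PF = 1 (leading, φ = -0.2°)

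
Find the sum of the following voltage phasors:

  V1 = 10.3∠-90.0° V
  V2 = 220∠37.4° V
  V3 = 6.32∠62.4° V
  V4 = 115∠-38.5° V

Step 1 — Convert each phasor to rectangular form:
  V1 = 10.3·(cos(-90.0°) + j·sin(-90.0°)) = 0 - j10.3 V
  V2 = 220·(cos(37.4°) + j·sin(37.4°)) = 174.8 + j133.6 V
  V3 = 6.32·(cos(62.4°) + j·sin(62.4°)) = 2.928 + j5.601 V
  V4 = 115·(cos(-38.5°) + j·sin(-38.5°)) = 90 - j71.59 V
Step 2 — Sum components: V_total = 267.7 + j57.33 V.
Step 3 — Convert to polar: |V_total| = 273.8 V, ∠V_total = 12.1°.

V_total = 273.8∠12.1° V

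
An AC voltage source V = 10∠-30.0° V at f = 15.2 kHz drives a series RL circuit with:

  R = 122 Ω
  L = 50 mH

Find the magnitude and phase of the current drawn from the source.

Step 1 — Angular frequency: ω = 2π·f = 2π·1.52e+04 = 9.55e+04 rad/s.
Step 2 — Component impedances:
  R: Z = R = 122 Ω
  L: Z = jωL = j·9.55e+04·0.05 = 0 + j4775 Ω
Step 3 — Series combination: Z_total = R + L = 122 + j4775 Ω = 4777∠88.5° Ω.
Step 4 — Source phasor: V = 10∠-30.0° V = 8.66 - j5 V.
Step 5 — Ohm's law: I = V / Z_total = (8.66 - j5) / (122 + j4775) = -0.001 - j0.001839 A.
Step 6 — Convert to polar: |I| = 0.002093 A, ∠I = -118.5°.

I = 0.002093∠-118.5° A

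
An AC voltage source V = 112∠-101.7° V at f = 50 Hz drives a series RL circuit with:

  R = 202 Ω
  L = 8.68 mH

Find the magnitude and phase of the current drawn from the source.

Step 1 — Angular frequency: ω = 2π·f = 2π·50 = 314.2 rad/s.
Step 2 — Component impedances:
  R: Z = R = 202 Ω
  L: Z = jωL = j·314.2·0.00868 = 0 + j2.727 Ω
Step 3 — Series combination: Z_total = R + L = 202 + j2.727 Ω = 202∠0.8° Ω.
Step 4 — Source phasor: V = 112∠-101.7° V = -22.71 - j109.7 V.
Step 5 — Ohm's law: I = V / Z_total = (-22.71 - j109.7) / (202 + j2.727) = -0.1197 - j0.5413 A.
Step 6 — Convert to polar: |I| = 0.5544 A, ∠I = -102.5°.

I = 0.5544∠-102.5° A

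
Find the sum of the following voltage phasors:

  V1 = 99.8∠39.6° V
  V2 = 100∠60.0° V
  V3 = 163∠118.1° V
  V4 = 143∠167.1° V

Step 1 — Convert each phasor to rectangular form:
  V1 = 99.8·(cos(39.6°) + j·sin(39.6°)) = 76.9 + j63.61 V
  V2 = 100·(cos(60.0°) + j·sin(60.0°)) = 50 + j86.6 V
  V3 = 163·(cos(118.1°) + j·sin(118.1°)) = -76.77 + j143.8 V
  V4 = 143·(cos(167.1°) + j·sin(167.1°)) = -139.4 + j31.92 V
Step 2 — Sum components: V_total = -89.27 + j325.9 V.
Step 3 — Convert to polar: |V_total| = 337.9 V, ∠V_total = 105.3°.

V_total = 337.9∠105.3° V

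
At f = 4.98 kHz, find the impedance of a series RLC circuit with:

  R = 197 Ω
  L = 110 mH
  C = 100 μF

Step 1 — Angular frequency: ω = 2π·f = 2π·4980 = 3.129e+04 rad/s.
Step 2 — Component impedances:
  R: Z = R = 197 Ω
  L: Z = jωL = j·3.129e+04·0.11 = 0 + j3442 Ω
  C: Z = 1/(jωC) = -j/(ω·C) = 0 - j0.3196 Ω
Step 3 — Series combination: Z_total = R + L + C = 197 + j3442 Ω = 3447∠86.7° Ω.

Z = 197 + j3442 Ω = 3447∠86.7° Ω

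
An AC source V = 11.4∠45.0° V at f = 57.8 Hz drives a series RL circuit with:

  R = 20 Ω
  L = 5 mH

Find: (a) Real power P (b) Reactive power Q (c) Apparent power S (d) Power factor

Step 1 — Angular frequency: ω = 2π·f = 2π·57.8 = 363.2 rad/s.
Step 2 — Component impedances:
  R: Z = R = 20 Ω
  L: Z = jωL = j·363.2·0.005 = 0 + j1.816 Ω
Step 3 — Series combination: Z_total = R + L = 20 + j1.816 Ω = 20.08∠5.2° Ω.
Step 4 — Source phasor: V = 11.4∠45.0° V = 8.061 + j8.061 V.
Step 5 — Current: I = V / Z = 0.4361 + j0.3635 A = 0.5677∠39.8° A.
Step 6 — Complex power: S = V·I* = 6.445 + j0.5851 VA.
Step 7 — Real power: P = Re(S) = 6.445 W.
Step 8 — Reactive power: Q = Im(S) = 0.5851 VAR.
Step 9 — Apparent power: |S| = 6.471 VA.
Step 10 — Power factor: PF = P/|S| = 0.9959 (lagging).

(a) P = 6.445 W  (b) Q = 0.5851 VAR  (c) S = 6.471 VA  (d) PF = 0.9959 (lagging)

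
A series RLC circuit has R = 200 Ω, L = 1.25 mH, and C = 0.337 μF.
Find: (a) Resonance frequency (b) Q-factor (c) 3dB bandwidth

Step 1 — Resonance: ω₀ = 1/√(LC) = 1/√(0.00125·3.37e-07) = 4.872e+04 rad/s.
Step 2 — f₀ = ω₀/(2π) = 7754 Hz.
Step 3 — Series Q: Q = ω₀L/R = 4.872e+04·0.00125/200 = 0.3045.
Step 4 — Bandwidth: Δω = ω₀/Q = 1.6e+05 rad/s; BW = Δω/(2π) = 2.546e+04 Hz.

(a) f₀ = 7754 Hz  (b) Q = 0.3045  (c) BW = 2.546e+04 Hz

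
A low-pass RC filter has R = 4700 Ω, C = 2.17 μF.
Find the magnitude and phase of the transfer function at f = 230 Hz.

Step 1 — Angular frequency: ω = 2π·230 = 1445 rad/s.
Step 2 — Transfer function: H(jω) = 1/(1 + jωRC).
Step 3 — Denominator: 1 + jωRC = 1 + j·1445·4700·2.17e-06 = 1 + j14.74.
Step 4 — H = 0.004582 - j0.06754.
Step 5 — Magnitude: |H| = 0.06769 (-23.4 dB); phase: φ = -86.1°.

|H| = 0.06769 (-23.4 dB), φ = -86.1°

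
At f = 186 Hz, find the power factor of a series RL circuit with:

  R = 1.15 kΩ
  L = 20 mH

Step 1 — Angular frequency: ω = 2π·f = 2π·186 = 1169 rad/s.
Step 2 — Component impedances:
  R: Z = R = 1150 Ω
  L: Z = jωL = j·1169·0.02 = 0 + j23.37 Ω
Step 3 — Series combination: Z_total = R + L = 1150 + j23.37 Ω = 1150∠1.2° Ω.
Step 4 — Power factor: PF = cos(φ) = Re(Z)/|Z| = 1150/1150.2 = 0.9998.
Step 5 — Type: Im(Z) = 23.37 ⇒ lagging (phase φ = 1.2°).

PF = 0.9998 (lagging, φ = 1.2°)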